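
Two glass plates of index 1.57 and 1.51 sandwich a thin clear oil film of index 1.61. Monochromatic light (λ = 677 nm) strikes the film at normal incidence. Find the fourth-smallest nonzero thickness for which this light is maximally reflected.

At the upper boundary (n = 1.57 to n = 1.61) the reflected ray undergoes a half-wave phase shift.
Bottom surface (1.61 → 1.51): reflection off a lower-index medium gives no phase shift.
Net: one phase inversion between the two reflected rays.
For strong reflection here: 2 n t = (m + ½) λ.
The fourth-smallest nonzero thickness corresponds to m = 3: t = (m + ½) λ / (2 n) = 3.50 × 677 / (2 × 1.61) = 736 nm.

736 nm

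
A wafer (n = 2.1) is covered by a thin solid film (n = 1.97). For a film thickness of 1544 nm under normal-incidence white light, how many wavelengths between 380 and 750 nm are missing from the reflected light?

8

Ray reflecting at the top interface goes from n = 1.0 toward n = 1.97: a half-wave phase shift.
At the lower boundary (n = 1.97 to n = 2.1) the reflected ray undergoes a half-wave phase shift.
Net: no relative phase inversion (both shifts match).
With no net inversion, destructive interference in reflection requires 2 n t = (m + ½) λ.
λ = 2 n t / (m + ½) = 6083 / (m + ½) nm.
m=7: 811 nm (IR); m=8: 716 nm (visible); m=9: 640 nm (visible); m=10: 579 nm (visible); m=11: 529 nm (visible); m=12: 487 nm (visible); m=13: 451 nm (visible); m=14: 420 nm (visible); m=15: 392 nm (visible); m=16: 369 nm (UV).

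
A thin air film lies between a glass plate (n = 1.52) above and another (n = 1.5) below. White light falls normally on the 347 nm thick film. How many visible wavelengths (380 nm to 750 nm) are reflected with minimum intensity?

Ray reflecting at the top interface goes from n = 1.52 toward n = 1.0: no phase shift.
At the lower boundary (n = 1.0 to n = 1.5) the reflected ray undergoes a half-wave phase shift.
The two reflections differ by half a wavelength.
For minimum reflection here: 2 n t = m λ.
λ = 2 n t / m = 694 / m nm.
m=1: 694 nm (visible); m=2: 347 nm (UV).

1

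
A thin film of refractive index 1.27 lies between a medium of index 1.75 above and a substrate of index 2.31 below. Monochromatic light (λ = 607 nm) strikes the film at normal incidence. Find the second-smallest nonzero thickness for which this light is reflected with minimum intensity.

478 nm

Ray reflecting at the top interface goes from n = 1.75 toward n = 1.27: no phase shift.
Bottom surface (1.27 → 2.31): reflection off a higher-index medium gives a half-wave phase shift.
The two reflections differ by half a wavelength.
So the condition for destructive reflection is 2 n t = m λ.
The second-smallest nonzero thickness corresponds to m = 2: t = m λ / (2 n) = 2.00 × 607 / (2 × 1.27) = 478 nm.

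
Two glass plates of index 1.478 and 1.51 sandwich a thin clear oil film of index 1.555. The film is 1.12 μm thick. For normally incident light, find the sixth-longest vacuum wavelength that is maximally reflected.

633 nm

At the upper boundary (n = 1.478 to n = 1.555) the reflected ray undergoes a half-wave phase shift.
At the lower boundary (n = 1.555 to n = 1.51) the reflected ray undergoes no phase shift.
Net: one phase inversion between the two reflected rays.
So the condition for constructive reflection is 2 n t = (m + ½) λ.
λ = 2 n t / (m + ½). The sixth-longest wavelength is m = 5: λ = 2 × 1.555 × 1120 / 5.50 = 633 nm.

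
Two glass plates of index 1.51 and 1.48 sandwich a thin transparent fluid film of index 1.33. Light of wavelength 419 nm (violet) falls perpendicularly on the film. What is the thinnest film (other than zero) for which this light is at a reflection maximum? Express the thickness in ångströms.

788 Å

Ray reflecting at the top interface goes from n = 1.51 toward n = 1.33: no phase shift.
Bottom surface (1.33 → 1.48): reflection off a higher-index medium gives a half-wave phase shift.
The two reflections differ by half a wavelength.
With one net inversion, constructive interference in reflection requires 2 n t = (m + ½) λ.
Minimum at m = 0: t = λ / (4 n) = 419 / (4 × 1.33) = 78.8 nm.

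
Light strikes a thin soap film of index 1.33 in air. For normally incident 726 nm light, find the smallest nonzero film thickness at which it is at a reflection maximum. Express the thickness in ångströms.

1365 Å

At the upper boundary (n = 1.0 to n = 1.33) the reflected ray undergoes a half-wave phase shift.
At the lower boundary (n = 1.33 to n = 1.0) the reflected ray undergoes no phase shift.
The two reflections differ by half a wavelength.
With one net inversion, constructive interference in reflection requires 2 n t = (m + ½) λ.
Minimum at m = 0: t = λ / (4 n) = 726 / (4 × 1.33) = 136 nm.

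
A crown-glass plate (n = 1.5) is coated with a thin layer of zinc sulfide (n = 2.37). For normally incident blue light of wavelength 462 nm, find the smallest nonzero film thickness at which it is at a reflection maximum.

Top surface (1.0 → 2.37): reflection off a higher-index medium gives a half-wave phase shift.
Ray reflecting at the bottom interface goes from n = 2.37 toward n = 1.5: no phase shift.
Exactly one π shift → a net half-wave offset.
With one net inversion, constructive interference in reflection requires 2 n t = (m + ½) λ.
Minimum at m = 0: t = λ / (4 n) = 462 / (4 × 2.37) = 48.7 nm.

48.7 nm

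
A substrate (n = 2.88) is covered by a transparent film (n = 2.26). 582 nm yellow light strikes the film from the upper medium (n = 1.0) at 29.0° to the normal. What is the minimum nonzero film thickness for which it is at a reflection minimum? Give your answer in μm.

0.0659 μm

Ray reflecting at the top interface goes from n = 1.0 toward n = 2.26: a half-wave phase shift.
At the lower boundary (n = 2.26 to n = 2.88) the reflected ray undergoes a half-wave phase shift.
Zero or two π shifts → no net half-wave offset.
For dark reflection here: 2 n t cos θ_r = (m + ½) λ.
Snell's law: 1.0 sin 29.0° = 2.26 sin θ_r → sin θ_r = 0.215, cos θ_r = 0.977.
Minimum at m = 0: t = λ / (4 n cos θ_r) = 582 / (4 × 2.26 × 0.977) = 65.9 nm.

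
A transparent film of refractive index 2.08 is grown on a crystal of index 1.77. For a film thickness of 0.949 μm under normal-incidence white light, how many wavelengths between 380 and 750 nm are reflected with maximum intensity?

5

Top surface (1.0 → 2.08): reflection off a higher-index medium gives a half-wave phase shift.
Bottom surface (2.08 → 1.77): reflection off a lower-index medium gives no phase shift.
The two reflections differ by half a wavelength.
So the condition for constructive reflection is 2 n t = (m + ½) λ.
λ = 2 n t / (m + ½) = 3948 / (m + ½) nm.
m=4: 877 nm (IR); m=5: 718 nm (visible); m=6: 607 nm (visible); m=7: 526 nm (visible); m=8: 464 nm (visible); m=9: 416 nm (visible); m=10: 376 nm (UV).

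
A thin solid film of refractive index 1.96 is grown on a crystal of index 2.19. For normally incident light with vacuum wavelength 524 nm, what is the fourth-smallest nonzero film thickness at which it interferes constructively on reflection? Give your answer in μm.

0.535 μm

At the upper boundary (n = 1.0 to n = 1.96) the reflected ray undergoes a half-wave phase shift.
Ray reflecting at the bottom interface goes from n = 1.96 toward n = 2.19: a half-wave phase shift.
Zero or two π shifts → no net half-wave offset.
For bright reflection here: 2 n t = m λ.
The fourth-smallest nonzero thickness corresponds to m = 4: t = m λ / (2 n) = 4.00 × 524 / (2 × 1.96) = 535 nm.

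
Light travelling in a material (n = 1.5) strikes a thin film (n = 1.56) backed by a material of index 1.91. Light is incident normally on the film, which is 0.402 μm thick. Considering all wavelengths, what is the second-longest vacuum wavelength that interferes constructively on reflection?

At the upper boundary (n = 1.5 to n = 1.56) the reflected ray undergoes a half-wave phase shift.
At the lower boundary (n = 1.56 to n = 1.91) the reflected ray undergoes a half-wave phase shift.
The two reflections carry the same phase change, so no net offset.
With no net inversion, constructive interference in reflection requires 2 n t = m λ.
λ = 2 n t / m. The second-longest wavelength is m = 2: λ = 2 × 1.56 × 402 / 2.00 = 627 nm.

627 nm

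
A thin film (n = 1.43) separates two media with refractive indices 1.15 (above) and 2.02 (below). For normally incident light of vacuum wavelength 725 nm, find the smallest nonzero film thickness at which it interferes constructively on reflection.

At the upper boundary (n = 1.15 to n = 1.43) the reflected ray undergoes a half-wave phase shift.
Bottom surface (1.43 → 2.02): reflection off a higher-index medium gives a half-wave phase shift.
Net: no relative phase inversion (both shifts match).
For strong reflection here: 2 n t = m λ.
Minimum nonzero at m = 1: t = λ / (2 n) = 725 / (2 × 1.43) = 253 nm.

253 nm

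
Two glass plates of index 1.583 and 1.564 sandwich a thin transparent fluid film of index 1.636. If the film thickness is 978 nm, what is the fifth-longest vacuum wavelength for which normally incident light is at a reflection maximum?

Ray reflecting at the top interface goes from n = 1.583 toward n = 1.636: a half-wave phase shift.
Ray reflecting at the bottom interface goes from n = 1.636 toward n = 1.564: no phase shift.
Net: one phase inversion between the two reflected rays.
With one net inversion, constructive interference in reflection requires 2 n t = (m + ½) λ.
λ = 2 n t / (m + ½). The fifth-longest wavelength is m = 4: λ = 2 × 1.636 × 978 / 4.50 = 711 nm.

711 nm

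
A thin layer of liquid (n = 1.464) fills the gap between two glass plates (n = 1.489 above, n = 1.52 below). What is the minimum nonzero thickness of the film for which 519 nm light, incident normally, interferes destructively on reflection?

Top surface (1.489 → 1.464): reflection off a lower-index medium gives no phase shift.
Bottom surface (1.464 → 1.52): reflection off a higher-index medium gives a half-wave phase shift.
The two reflections differ by half a wavelength.
For weak reflection here: 2 n t = m λ.
Minimum nonzero at m = 1: t = λ / (2 n) = 519 / (2 × 1.464) = 177 nm.

177 nm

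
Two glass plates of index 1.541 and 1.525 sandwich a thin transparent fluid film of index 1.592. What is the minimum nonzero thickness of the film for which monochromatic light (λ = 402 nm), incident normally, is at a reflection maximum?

At the upper boundary (n = 1.541 to n = 1.592) the reflected ray undergoes a half-wave phase shift.
Bottom surface (1.592 → 1.525): reflection off a lower-index medium gives no phase shift.
Exactly one π shift → a net half-wave offset.
So the condition for constructive reflection is 2 n t = (m + ½) λ.
Minimum at m = 0: t = λ / (4 n) = 402 / (4 × 1.592) = 63.1 nm.

63.1 nm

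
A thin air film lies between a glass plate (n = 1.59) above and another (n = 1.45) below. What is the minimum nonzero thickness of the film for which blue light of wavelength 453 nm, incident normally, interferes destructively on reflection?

227 nm

At the upper boundary (n = 1.59 to n = 1.0) the reflected ray undergoes no phase shift.
Ray reflecting at the bottom interface goes from n = 1.0 toward n = 1.45: a half-wave phase shift.
Exactly one π shift → a net half-wave offset.
With one net inversion, destructive interference in reflection requires 2 n t = m λ.
Minimum nonzero at m = 1: t = λ / (2 n) = 453 / (2 × 1.0) = 227 nm.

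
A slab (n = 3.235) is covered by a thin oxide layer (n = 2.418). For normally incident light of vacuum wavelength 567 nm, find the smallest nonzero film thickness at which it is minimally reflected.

58.6 nm

At the upper boundary (n = 1.0 to n = 2.418) the reflected ray undergoes a half-wave phase shift.
At the lower boundary (n = 2.418 to n = 3.235) the reflected ray undergoes a half-wave phase shift.
Zero or two π shifts → no net half-wave offset.
For weak reflection here: 2 n t = (m + ½) λ.
Minimum at m = 0: t = λ / (4 n) = 567 / (4 × 2.418) = 58.6 nm.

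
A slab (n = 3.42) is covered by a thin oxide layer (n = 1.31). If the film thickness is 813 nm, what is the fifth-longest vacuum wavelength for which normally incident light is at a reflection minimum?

At the upper boundary (n = 1.0 to n = 1.31) the reflected ray undergoes a half-wave phase shift.
Ray reflecting at the bottom interface goes from n = 1.31 toward n = 3.42: a half-wave phase shift.
Net: no relative phase inversion (both shifts match).
So the condition for destructive reflection is 2 n t = (m + ½) λ.
λ = 2 n t / (m + ½). The fifth-longest wavelength is m = 4: λ = 2 × 1.31 × 813 / 4.50 = 473 nm.

473 nm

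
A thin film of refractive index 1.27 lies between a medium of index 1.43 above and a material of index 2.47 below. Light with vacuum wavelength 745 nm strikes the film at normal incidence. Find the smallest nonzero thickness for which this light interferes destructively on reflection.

At the upper boundary (n = 1.43 to n = 1.27) the reflected ray undergoes no phase shift.
Bottom surface (1.27 → 2.47): reflection off a higher-index medium gives a half-wave phase shift.
Exactly one π shift → a net half-wave offset.
With one net inversion, destructive interference in reflection requires 2 n t = m λ.
The smallest nonzero thickness corresponds to m = 1: t = m λ / (2 n) = 1.00 × 745 / (2 × 1.27) = 293 nm.

293 nm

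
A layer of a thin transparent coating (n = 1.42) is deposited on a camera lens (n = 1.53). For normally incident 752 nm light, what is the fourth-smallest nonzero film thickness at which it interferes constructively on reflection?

At the upper boundary (n = 1.0 to n = 1.42) the reflected ray undergoes a half-wave phase shift.
At the lower boundary (n = 1.42 to n = 1.53) the reflected ray undergoes a half-wave phase shift.
Net: no relative phase inversion (both shifts match).
With no net inversion, constructive interference in reflection requires 2 n t = m λ.
The fourth-smallest nonzero thickness corresponds to m = 4: t = m λ / (2 n) = 4.00 × 752 / (2 × 1.42) = 1059 nm.

1059 nm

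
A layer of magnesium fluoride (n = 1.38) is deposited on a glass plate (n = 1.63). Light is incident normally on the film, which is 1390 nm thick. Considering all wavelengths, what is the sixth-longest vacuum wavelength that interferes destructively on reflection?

698 nm

At the upper boundary (n = 1.0 to n = 1.38) the reflected ray undergoes a half-wave phase shift.
At the lower boundary (n = 1.38 to n = 1.63) the reflected ray undergoes a half-wave phase shift.
The two reflections carry the same phase change, so no net offset.
So the condition for destructive reflection is 2 n t = (m + ½) λ.
λ = 2 n t / (m + ½). The sixth-longest wavelength is m = 5: λ = 2 × 1.38 × 1390 / 5.50 = 698 nm.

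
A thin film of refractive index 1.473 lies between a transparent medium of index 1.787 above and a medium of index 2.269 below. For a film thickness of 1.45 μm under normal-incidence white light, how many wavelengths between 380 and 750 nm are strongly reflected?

5

Top surface (1.787 → 1.473): reflection off a lower-index medium gives no phase shift.
Bottom surface (1.473 → 2.269): reflection off a higher-index medium gives a half-wave phase shift.
Net: one phase inversion between the two reflected rays.
For bright reflection here: 2 n t = (m + ½) λ.
λ = 2 n t / (m + ½) = 4272 / (m + ½) nm.
m=5: 777 nm (IR); m=6: 657 nm (visible); m=7: 570 nm (visible); m=8: 503 nm (visible); m=9: 450 nm (visible); m=10: 407 nm (visible); m=11: 371 nm (UV).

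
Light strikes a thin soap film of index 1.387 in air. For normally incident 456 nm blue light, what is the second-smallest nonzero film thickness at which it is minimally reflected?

At the upper boundary (n = 1.0 to n = 1.387) the reflected ray undergoes a half-wave phase shift.
Ray reflecting at the bottom interface goes from n = 1.387 toward n = 1.0: no phase shift.
The two reflections differ by half a wavelength.
For weak reflection here: 2 n t = m λ.
The second-smallest nonzero thickness corresponds to m = 2: t = m λ / (2 n) = 2.00 × 456 / (2 × 1.387) = 329 nm.

329 nm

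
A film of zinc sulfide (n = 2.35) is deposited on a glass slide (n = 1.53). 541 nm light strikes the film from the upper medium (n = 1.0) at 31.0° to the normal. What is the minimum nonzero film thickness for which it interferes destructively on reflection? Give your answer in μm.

0.118 μm

Top surface (1.0 → 2.35): reflection off a higher-index medium gives a half-wave phase shift.
Ray reflecting at the bottom interface goes from n = 2.35 toward n = 1.53: no phase shift.
Net: one phase inversion between the two reflected rays.
For dark reflection here: 2 n t cos θ_r = m λ.
Snell's law: 1.0 sin 31.0° = 2.35 sin θ_r → sin θ_r = 0.219, cos θ_r = 0.976.
Minimum nonzero at m = 1: t = λ / (2 n cos θ_r) = 541 / (2 × 2.35 × 0.976) = 118 nm.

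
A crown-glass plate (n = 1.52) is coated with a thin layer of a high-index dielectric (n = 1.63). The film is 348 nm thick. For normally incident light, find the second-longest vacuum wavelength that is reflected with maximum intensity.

756 nm

At the upper boundary (n = 1.0 to n = 1.63) the reflected ray undergoes a half-wave phase shift.
Bottom surface (1.63 → 1.52): reflection off a lower-index medium gives no phase shift.
The two reflections differ by half a wavelength.
With one net inversion, constructive interference in reflection requires 2 n t = (m + ½) λ.
λ = 2 n t / (m + ½). The second-longest wavelength is m = 1: λ = 2 × 1.63 × 348 / 1.50 = 756 nm.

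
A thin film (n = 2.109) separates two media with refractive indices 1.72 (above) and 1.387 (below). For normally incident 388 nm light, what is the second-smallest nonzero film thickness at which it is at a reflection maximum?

Top surface (1.72 → 2.109): reflection off a higher-index medium gives a half-wave phase shift.
Bottom surface (2.109 → 1.387): reflection off a lower-index medium gives no phase shift.
The two reflections differ by half a wavelength.
With one net inversion, constructive interference in reflection requires 2 n t = (m + ½) λ.
The second-smallest nonzero thickness corresponds to m = 1: t = (m + ½) λ / (2 n) = 1.50 × 388 / (2 × 2.109) = 138 nm.

138 nm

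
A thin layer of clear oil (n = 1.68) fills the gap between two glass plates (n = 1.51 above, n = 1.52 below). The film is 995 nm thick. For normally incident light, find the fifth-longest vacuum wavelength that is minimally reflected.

669 nm

At the upper boundary (n = 1.51 to n = 1.68) the reflected ray undergoes a half-wave phase shift.
Ray reflecting at the bottom interface goes from n = 1.68 toward n = 1.52: no phase shift.
Net: one phase inversion between the two reflected rays.
For weak reflection here: 2 n t = m λ.
λ = 2 n t / m. The fifth-longest wavelength is m = 5: λ = 2 × 1.68 × 995 / 5.00 = 669 nm.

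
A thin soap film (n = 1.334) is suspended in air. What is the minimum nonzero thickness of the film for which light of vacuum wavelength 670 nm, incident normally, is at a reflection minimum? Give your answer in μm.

0.251 μm

Ray reflecting at the top interface goes from n = 1.0 toward n = 1.334: a half-wave phase shift.
Ray reflecting at the bottom interface goes from n = 1.334 toward n = 1.0: no phase shift.
Net: one phase inversion between the two reflected rays.
So the condition for destructive reflection is 2 n t = m λ.
Minimum nonzero at m = 1: t = λ / (2 n) = 670 / (2 × 1.334) = 251 nm.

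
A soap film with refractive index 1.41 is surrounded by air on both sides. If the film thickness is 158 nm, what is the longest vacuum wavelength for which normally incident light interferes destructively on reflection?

446 nm

Ray reflecting at the top interface goes from n = 1.0 toward n = 1.41: a half-wave phase shift.
At the lower boundary (n = 1.41 to n = 1.0) the reflected ray undergoes no phase shift.
Net: one phase inversion between the two reflected rays.
With one net inversion, destructive interference in reflection requires 2 n t = m λ.
λ = 2 n t / m. The longest wavelength is m = 1: λ = 2 × 1.41 × 158 / 1.00 = 446 nm.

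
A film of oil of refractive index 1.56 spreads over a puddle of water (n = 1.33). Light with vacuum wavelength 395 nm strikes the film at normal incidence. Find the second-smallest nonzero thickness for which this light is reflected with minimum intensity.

253 nm

Top surface (1.0 → 1.56): reflection off a higher-index medium gives a half-wave phase shift.
At the lower boundary (n = 1.56 to n = 1.33) the reflected ray undergoes no phase shift.
Net: one phase inversion between the two reflected rays.
With one net inversion, destructive interference in reflection requires 2 n t = m λ.
The second-smallest nonzero thickness corresponds to m = 2: t = m λ / (2 n) = 2.00 × 395 / (2 × 1.56) = 253 nm.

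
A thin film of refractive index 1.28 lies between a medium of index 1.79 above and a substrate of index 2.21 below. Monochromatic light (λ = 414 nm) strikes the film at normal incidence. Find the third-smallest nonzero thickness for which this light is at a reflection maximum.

404 nm

Top surface (1.79 → 1.28): reflection off a lower-index medium gives no phase shift.
At the lower boundary (n = 1.28 to n = 2.21) the reflected ray undergoes a half-wave phase shift.
Net: one phase inversion between the two reflected rays.
So the condition for constructive reflection is 2 n t = (m + ½) λ.
The third-smallest nonzero thickness corresponds to m = 2: t = (m + ½) λ / (2 n) = 2.50 × 414 / (2 × 1.28) = 404 nm.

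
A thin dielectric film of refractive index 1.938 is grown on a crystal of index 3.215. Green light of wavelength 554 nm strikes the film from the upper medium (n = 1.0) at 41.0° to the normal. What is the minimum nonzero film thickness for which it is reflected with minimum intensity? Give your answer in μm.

Ray reflecting at the top interface goes from n = 1.0 toward n = 1.938: a half-wave phase shift.
Bottom surface (1.938 → 3.215): reflection off a higher-index medium gives a half-wave phase shift.
Zero or two π shifts → no net half-wave offset.
With no net inversion, destructive interference in reflection requires 2 n t cos θ_r = (m + ½) λ.
Snell's law: 1.0 sin 41.0° = 1.938 sin θ_r → sin θ_r = 0.339, cos θ_r = 0.941.
Minimum at m = 0: t = λ / (4 n cos θ_r) = 554 / (4 × 1.938 × 0.941) = 75.9 nm.

0.0759 μm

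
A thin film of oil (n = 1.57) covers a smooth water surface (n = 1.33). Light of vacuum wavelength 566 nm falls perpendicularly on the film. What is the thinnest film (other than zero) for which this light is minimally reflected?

180 nm

Ray reflecting at the top interface goes from n = 1.0 toward n = 1.57: a half-wave phase shift.
Ray reflecting at the bottom interface goes from n = 1.57 toward n = 1.33: no phase shift.
The two reflections differ by half a wavelength.
So the condition for destructive reflection is 2 n t = m λ.
Minimum nonzero at m = 1: t = λ / (2 n) = 566 / (2 × 1.57) = 180 nm.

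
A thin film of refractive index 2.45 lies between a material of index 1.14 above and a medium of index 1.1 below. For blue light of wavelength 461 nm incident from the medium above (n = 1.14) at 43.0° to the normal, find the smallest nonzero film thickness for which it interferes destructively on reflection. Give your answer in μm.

At the upper boundary (n = 1.14 to n = 2.45) the reflected ray undergoes a half-wave phase shift.
At the lower boundary (n = 2.45 to n = 1.1) the reflected ray undergoes no phase shift.
The two reflections differ by half a wavelength.
So the condition for destructive reflection is 2 n t cos θ_r = m λ.
Snell's law: 1.14 sin 43.0° = 2.45 sin θ_r → sin θ_r = 0.317, cos θ_r = 0.948.
Minimum nonzero at m = 1: t = λ / (2 n cos θ_r) = 461 / (2 × 2.45 × 0.948) = 99.2 nm.

0.0992 μm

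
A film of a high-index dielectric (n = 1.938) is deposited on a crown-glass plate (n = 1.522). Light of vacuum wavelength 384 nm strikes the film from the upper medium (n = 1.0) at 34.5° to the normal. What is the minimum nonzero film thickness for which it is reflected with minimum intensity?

104 nm

Ray reflecting at the top interface goes from n = 1.0 toward n = 1.938: a half-wave phase shift.
Bottom surface (1.938 → 1.522): reflection off a lower-index medium gives no phase shift.
Net: one phase inversion between the two reflected rays.
With one net inversion, destructive interference in reflection requires 2 n t cos θ_r = m λ.
Snell's law: 1.0 sin 34.5° = 1.938 sin θ_r → sin θ_r = 0.292, cos θ_r = 0.956.
Minimum nonzero at m = 1: t = λ / (2 n cos θ_r) = 384 / (2 × 1.938 × 0.956) = 104 nm.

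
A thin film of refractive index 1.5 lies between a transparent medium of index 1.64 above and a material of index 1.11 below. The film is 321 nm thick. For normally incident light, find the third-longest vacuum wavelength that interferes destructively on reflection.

Ray reflecting at the top interface goes from n = 1.64 toward n = 1.5: no phase shift.
Ray reflecting at the bottom interface goes from n = 1.5 toward n = 1.11: no phase shift.
Net: no relative phase inversion (both shifts match).
So the condition for destructive reflection is 2 n t = (m + ½) λ.
λ = 2 n t / (m + ½). The third-longest wavelength is m = 2: λ = 2 × 1.5 × 321 / 2.50 = 385 nm.

385 nm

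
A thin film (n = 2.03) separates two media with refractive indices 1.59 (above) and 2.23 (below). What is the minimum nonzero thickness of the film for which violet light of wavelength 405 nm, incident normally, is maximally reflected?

At the upper boundary (n = 1.59 to n = 2.03) the reflected ray undergoes a half-wave phase shift.
At the lower boundary (n = 2.03 to n = 2.23) the reflected ray undergoes a half-wave phase shift.
Net: no relative phase inversion (both shifts match).
So the condition for constructive reflection is 2 n t = m λ.
Minimum nonzero at m = 1: t = λ / (2 n) = 405 / (2 × 2.03) = 99.8 nm.

99.8 nm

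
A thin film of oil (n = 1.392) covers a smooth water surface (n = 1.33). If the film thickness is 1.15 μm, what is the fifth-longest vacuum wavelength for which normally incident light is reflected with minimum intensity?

640 nm

Ray reflecting at the top interface goes from n = 1.0 toward n = 1.392: a half-wave phase shift.
At the lower boundary (n = 1.392 to n = 1.33) the reflected ray undergoes no phase shift.
Exactly one π shift → a net half-wave offset.
For minimum reflection here: 2 n t = m λ.
λ = 2 n t / m. The fifth-longest wavelength is m = 5: λ = 2 × 1.392 × 1150 / 5.00 = 640 nm.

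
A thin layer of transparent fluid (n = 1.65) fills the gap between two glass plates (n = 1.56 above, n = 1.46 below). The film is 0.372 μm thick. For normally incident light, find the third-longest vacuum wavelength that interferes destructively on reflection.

409 nm

At the upper boundary (n = 1.56 to n = 1.65) the reflected ray undergoes a half-wave phase shift.
Ray reflecting at the bottom interface goes from n = 1.65 toward n = 1.46: no phase shift.
Net: one phase inversion between the two reflected rays.
So the condition for destructive reflection is 2 n t = m λ.
λ = 2 n t / m. The third-longest wavelength is m = 3: λ = 2 × 1.65 × 372 / 3.00 = 409 nm.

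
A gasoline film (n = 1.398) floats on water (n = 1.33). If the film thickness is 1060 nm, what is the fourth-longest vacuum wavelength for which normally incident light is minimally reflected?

741 nm

At the upper boundary (n = 1.0 to n = 1.398) the reflected ray undergoes a half-wave phase shift.
Bottom surface (1.398 → 1.33): reflection off a lower-index medium gives no phase shift.
Exactly one π shift → a net half-wave offset.
For weak reflection here: 2 n t = m λ.
λ = 2 n t / m. The fourth-longest wavelength is m = 4: λ = 2 × 1.398 × 1060 / 4.00 = 741 nm.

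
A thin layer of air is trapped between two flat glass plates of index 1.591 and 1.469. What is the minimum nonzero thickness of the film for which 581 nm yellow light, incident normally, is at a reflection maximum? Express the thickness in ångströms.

1453 Å

Top surface (1.591 → 1.0): reflection off a lower-index medium gives no phase shift.
Bottom surface (1.0 → 1.469): reflection off a higher-index medium gives a half-wave phase shift.
Exactly one π shift → a net half-wave offset.
With one net inversion, constructive interference in reflection requires 2 n t = (m + ½) λ.
Minimum at m = 0: t = λ / (4 n) = 581 / (4 × 1.0) = 145 nm.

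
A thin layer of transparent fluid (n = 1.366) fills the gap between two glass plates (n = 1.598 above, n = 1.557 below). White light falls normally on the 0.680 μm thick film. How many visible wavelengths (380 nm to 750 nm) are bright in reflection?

3

Ray reflecting at the top interface goes from n = 1.598 toward n = 1.366: no phase shift.
Bottom surface (1.366 → 1.557): reflection off a higher-index medium gives a half-wave phase shift.
Exactly one π shift → a net half-wave offset.
So the condition for constructive reflection is 2 n t = (m + ½) λ.
λ = 2 n t / (m + ½) = 1858 / (m + ½) nm.
m=1: 1239 nm (IR); m=2: 743 nm (visible); m=3: 531 nm (visible); m=4: 413 nm (visible); m=5: 338 nm (UV).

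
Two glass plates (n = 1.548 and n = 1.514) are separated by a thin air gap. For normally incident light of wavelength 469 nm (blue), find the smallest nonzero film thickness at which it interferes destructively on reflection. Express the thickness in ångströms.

2345 Å

Ray reflecting at the top interface goes from n = 1.548 toward n = 1.0: no phase shift.
At the lower boundary (n = 1.0 to n = 1.514) the reflected ray undergoes a half-wave phase shift.
Exactly one π shift → a net half-wave offset.
With one net inversion, destructive interference in reflection requires 2 n t = m λ.
Minimum nonzero at m = 1: t = λ / (2 n) = 469 / (2 × 1.0) = 235 nm.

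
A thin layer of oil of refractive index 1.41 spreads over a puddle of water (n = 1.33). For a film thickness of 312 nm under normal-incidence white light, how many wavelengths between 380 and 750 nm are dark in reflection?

Top surface (1.0 → 1.41): reflection off a higher-index medium gives a half-wave phase shift.
Ray reflecting at the bottom interface goes from n = 1.41 toward n = 1.33: no phase shift.
Net: one phase inversion between the two reflected rays.
For weak reflection here: 2 n t = m λ.
λ = 2 n t / m = 880 / m nm.
m=1: 880 nm (IR); m=2: 440 nm (visible); m=3: 293 nm (UV).

1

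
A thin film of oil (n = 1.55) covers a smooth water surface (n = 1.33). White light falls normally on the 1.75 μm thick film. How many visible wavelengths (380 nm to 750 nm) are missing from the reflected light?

Ray reflecting at the top interface goes from n = 1.0 toward n = 1.55: a half-wave phase shift.
At the lower boundary (n = 1.55 to n = 1.33) the reflected ray undergoes no phase shift.
Net: one phase inversion between the two reflected rays.
For weak reflection here: 2 n t = m λ.
λ = 2 n t / m = 5425 / m nm.
m=7: 775 nm (IR); m=8: 678 nm (visible); m=9: 603 nm (visible); m=10: 543 nm (visible); m=11: 493 nm (visible); m=12: 452 nm (visible); m=13: 417 nm (visible); m=14: 388 nm (visible); m=15: 362 nm (UV).

7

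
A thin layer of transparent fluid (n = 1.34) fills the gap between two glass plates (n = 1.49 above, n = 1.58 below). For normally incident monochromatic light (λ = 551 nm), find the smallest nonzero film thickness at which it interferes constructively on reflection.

103 nm

Ray reflecting at the top interface goes from n = 1.49 toward n = 1.34: no phase shift.
At the lower boundary (n = 1.34 to n = 1.58) the reflected ray undergoes a half-wave phase shift.
The two reflections differ by half a wavelength.
So the condition for constructive reflection is 2 n t = (m + ½) λ.
Minimum at m = 0: t = λ / (4 n) = 551 / (4 × 1.34) = 103 nm.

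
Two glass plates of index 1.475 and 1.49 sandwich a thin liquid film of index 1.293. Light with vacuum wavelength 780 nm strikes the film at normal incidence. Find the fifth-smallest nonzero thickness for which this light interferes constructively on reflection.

1357 nm

Top surface (1.475 → 1.293): reflection off a lower-index medium gives no phase shift.
Bottom surface (1.293 → 1.49): reflection off a higher-index medium gives a half-wave phase shift.
Net: one phase inversion between the two reflected rays.
For bright reflection here: 2 n t = (m + ½) λ.
The fifth-smallest nonzero thickness corresponds to m = 4: t = (m + ½) λ / (2 n) = 4.50 × 780 / (2 × 1.293) = 1357 nm.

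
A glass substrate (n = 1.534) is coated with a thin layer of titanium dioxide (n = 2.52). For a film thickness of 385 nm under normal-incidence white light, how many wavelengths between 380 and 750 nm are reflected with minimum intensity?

Top surface (1.0 → 2.52): reflection off a higher-index medium gives a half-wave phase shift.
At the lower boundary (n = 2.52 to n = 1.534) the reflected ray undergoes no phase shift.
Exactly one π shift → a net half-wave offset.
With one net inversion, destructive interference in reflection requires 2 n t = m λ.
λ = 2 n t / m = 1940 / m nm.
m=2: 970 nm (IR); m=3: 647 nm (visible); m=4: 485 nm (visible); m=5: 388 nm (visible); m=6: 323 nm (UV).

3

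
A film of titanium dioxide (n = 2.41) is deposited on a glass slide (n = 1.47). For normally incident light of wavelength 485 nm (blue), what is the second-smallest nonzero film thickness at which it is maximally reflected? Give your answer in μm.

Top surface (1.0 → 2.41): reflection off a higher-index medium gives a half-wave phase shift.
Ray reflecting at the bottom interface goes from n = 2.41 toward n = 1.47: no phase shift.
Net: one phase inversion between the two reflected rays.
With one net inversion, constructive interference in reflection requires 2 n t = (m + ½) λ.
The second-smallest nonzero thickness corresponds to m = 1: t = (m + ½) λ / (2 n) = 1.50 × 485 / (2 × 2.41) = 151 nm.

0.151 μm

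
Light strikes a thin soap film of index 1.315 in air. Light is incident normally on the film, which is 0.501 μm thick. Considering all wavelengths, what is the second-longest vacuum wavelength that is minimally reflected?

659 nm

At the upper boundary (n = 1.0 to n = 1.315) the reflected ray undergoes a half-wave phase shift.
Bottom surface (1.315 → 1.0): reflection off a lower-index medium gives no phase shift.
Net: one phase inversion between the two reflected rays.
With one net inversion, destructive interference in reflection requires 2 n t = m λ.
λ = 2 n t / m. The second-longest wavelength is m = 2: λ = 2 × 1.315 × 501 / 2.00 = 659 nm.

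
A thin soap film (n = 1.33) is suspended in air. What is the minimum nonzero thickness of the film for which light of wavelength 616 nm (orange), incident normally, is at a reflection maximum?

116 nm

At the upper boundary (n = 1.0 to n = 1.33) the reflected ray undergoes a half-wave phase shift.
Ray reflecting at the bottom interface goes from n = 1.33 toward n = 1.0: no phase shift.
Net: one phase inversion between the two reflected rays.
So the condition for constructive reflection is 2 n t = (m + ½) λ.
Minimum at m = 0: t = λ / (4 n) = 616 / (4 × 1.33) = 116 nm.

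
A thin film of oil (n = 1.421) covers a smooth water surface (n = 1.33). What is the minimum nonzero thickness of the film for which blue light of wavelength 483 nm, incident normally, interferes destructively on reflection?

170 nm

Top surface (1.0 → 1.421): reflection off a higher-index medium gives a half-wave phase shift.
Ray reflecting at the bottom interface goes from n = 1.421 toward n = 1.33: no phase shift.
The two reflections differ by half a wavelength.
So the condition for destructive reflection is 2 n t = m λ.
Minimum nonzero at m = 1: t = λ / (2 n) = 483 / (2 × 1.421) = 170 nm.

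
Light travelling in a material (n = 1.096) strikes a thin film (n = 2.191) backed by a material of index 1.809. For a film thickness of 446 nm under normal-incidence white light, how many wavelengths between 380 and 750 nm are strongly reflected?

2

Ray reflecting at the top interface goes from n = 1.096 toward n = 2.191: a half-wave phase shift.
Ray reflecting at the bottom interface goes from n = 2.191 toward n = 1.809: no phase shift.
Exactly one π shift → a net half-wave offset.
With one net inversion, constructive interference in reflection requires 2 n t = (m + ½) λ.
λ = 2 n t / (m + ½) = 1954 / (m + ½) nm.
m=2: 782 nm (IR); m=3: 558 nm (visible); m=4: 434 nm (visible); m=5: 355 nm (UV).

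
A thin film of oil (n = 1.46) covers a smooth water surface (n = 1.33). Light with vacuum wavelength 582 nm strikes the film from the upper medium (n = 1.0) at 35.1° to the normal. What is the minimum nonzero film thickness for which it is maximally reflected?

Top surface (1.0 → 1.46): reflection off a higher-index medium gives a half-wave phase shift.
At the lower boundary (n = 1.46 to n = 1.33) the reflected ray undergoes no phase shift.
The two reflections differ by half a wavelength.
For bright reflection here: 2 n t cos θ_r = (m + ½) λ.
Snell's law: 1.0 sin 35.1° = 1.46 sin θ_r → sin θ_r = 0.394, cos θ_r = 0.919.
Minimum at m = 0: t = λ / (4 n cos θ_r) = 582 / (4 × 1.46 × 0.919) = 108 nm.

108 nm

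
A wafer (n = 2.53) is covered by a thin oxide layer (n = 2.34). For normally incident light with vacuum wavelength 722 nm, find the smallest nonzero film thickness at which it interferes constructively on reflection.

154 nm

At the upper boundary (n = 1.0 to n = 2.34) the reflected ray undergoes a half-wave phase shift.
Bottom surface (2.34 → 2.53): reflection off a higher-index medium gives a half-wave phase shift.
The two reflections carry the same phase change, so no net offset.
So the condition for constructive reflection is 2 n t = m λ.
Minimum nonzero at m = 1: t = λ / (2 n) = 722 / (2 × 2.34) = 154 nm.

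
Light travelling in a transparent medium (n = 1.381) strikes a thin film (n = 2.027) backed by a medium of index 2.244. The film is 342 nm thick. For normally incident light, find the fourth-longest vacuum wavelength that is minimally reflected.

396 nm

Ray reflecting at the top interface goes from n = 1.381 toward n = 2.027: a half-wave phase shift.
At the lower boundary (n = 2.027 to n = 2.244) the reflected ray undergoes a half-wave phase shift.
The two reflections carry the same phase change, so no net offset.
With no net inversion, destructive interference in reflection requires 2 n t = (m + ½) λ.
λ = 2 n t / (m + ½). The fourth-longest wavelength is m = 3: λ = 2 × 2.027 × 342 / 3.50 = 396 nm.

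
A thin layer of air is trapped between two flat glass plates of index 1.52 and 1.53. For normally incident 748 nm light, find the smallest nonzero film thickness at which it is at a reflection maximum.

187 nm

At the upper boundary (n = 1.52 to n = 1.0) the reflected ray undergoes no phase shift.
Bottom surface (1.0 → 1.53): reflection off a higher-index medium gives a half-wave phase shift.
Exactly one π shift → a net half-wave offset.
With one net inversion, constructive interference in reflection requires 2 n t = (m + ½) λ.
Minimum at m = 0: t = λ / (4 n) = 748 / (4 × 1.0) = 187 nm.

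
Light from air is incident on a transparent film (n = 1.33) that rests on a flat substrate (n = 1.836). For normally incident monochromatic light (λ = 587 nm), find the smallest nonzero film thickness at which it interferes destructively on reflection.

Top surface (1.0 → 1.33): reflection off a higher-index medium gives a half-wave phase shift.
At the lower boundary (n = 1.33 to n = 1.836) the reflected ray undergoes a half-wave phase shift.
The two reflections carry the same phase change, so no net offset.
With no net inversion, destructive interference in reflection requires 2 n t = (m + ½) λ.
Minimum at m = 0: t = λ / (4 n) = 587 / (4 × 1.33) = 110 nm.

110 nm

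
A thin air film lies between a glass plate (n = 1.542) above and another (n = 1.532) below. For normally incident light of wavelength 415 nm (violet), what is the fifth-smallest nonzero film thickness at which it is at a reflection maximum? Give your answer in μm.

Top surface (1.542 → 1.0): reflection off a lower-index medium gives no phase shift.
At the lower boundary (n = 1.0 to n = 1.532) the reflected ray undergoes a half-wave phase shift.
The two reflections differ by half a wavelength.
With one net inversion, constructive interference in reflection requires 2 n t = (m + ½) λ.
The fifth-smallest nonzero thickness corresponds to m = 4: t = (m + ½) λ / (2 n) = 4.50 × 415 / (2 × 1.0) = 934 nm.

0.934 μm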